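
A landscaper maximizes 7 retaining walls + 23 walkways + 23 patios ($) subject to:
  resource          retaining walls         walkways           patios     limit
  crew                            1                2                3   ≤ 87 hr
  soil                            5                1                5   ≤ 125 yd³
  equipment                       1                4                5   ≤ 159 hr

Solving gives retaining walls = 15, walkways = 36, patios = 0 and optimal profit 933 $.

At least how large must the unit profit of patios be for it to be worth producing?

30

Check each constraint at x*: crew 87/87 (tight); soil 111/125 (slack 14); equipment 159/159 (tight).
Slack constraints have shadow price 0 (complementary slackness).
The binding rows give the dual system: 1·y_crew + 1·y_equipment = 7 and 2·y_crew + 4·y_equipment = 23.
This yields shadow prices y_crew = 2.5, y_equipment = 4.5.
patios enters the basis when its profit ≥ yᵀa₃ = 2.5·3 + 4.5·5 = 30.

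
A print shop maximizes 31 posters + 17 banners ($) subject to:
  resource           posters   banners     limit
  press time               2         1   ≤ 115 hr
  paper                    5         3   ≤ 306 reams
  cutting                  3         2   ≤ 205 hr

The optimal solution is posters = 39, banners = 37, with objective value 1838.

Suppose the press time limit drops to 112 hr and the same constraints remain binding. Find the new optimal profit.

1814

Binding: press time and paper. Non-binding: cutting (14 unused).
Slack constraints have shadow price 0 (complementary slackness).
The binding rows give the dual system: 2·y_press time + 5·y_paper = 31 and 1·y_press time + 3·y_paper = 17.
This yields shadow prices y_press time = 8, y_paper = 3.
Δz = y_press time·Δb = 8 × (-3) = -24, so new z* = 1838 − 24 = 1814.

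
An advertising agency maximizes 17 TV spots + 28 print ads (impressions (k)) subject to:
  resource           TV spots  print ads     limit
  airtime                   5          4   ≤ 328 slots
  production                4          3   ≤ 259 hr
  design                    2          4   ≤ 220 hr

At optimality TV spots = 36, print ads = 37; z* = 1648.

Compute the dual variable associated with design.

At the optimum: airtime uses 328 of 328 (binding); production uses 255 of 259 (slack = 4); design uses 220 of 220 (binding).
By complementary slackness, y = 0 for the non-binding constraint.
The binding rows give the dual system: 5·y_airtime + 2·y_design = 17 and 4·y_airtime + 4·y_design = 28.
Solving: y_airtime = 1, y_design = 6.
Shadow price of design = 6.

6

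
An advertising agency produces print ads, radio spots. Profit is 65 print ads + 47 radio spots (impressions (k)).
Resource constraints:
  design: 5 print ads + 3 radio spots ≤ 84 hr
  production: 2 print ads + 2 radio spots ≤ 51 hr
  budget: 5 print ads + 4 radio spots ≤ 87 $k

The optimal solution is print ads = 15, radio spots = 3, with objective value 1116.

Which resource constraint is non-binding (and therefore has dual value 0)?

design: 84/84 (binding)
production: 36/51 (slack 15)
budget: 87/87 (binding)
By complementary slackness, a constraint with positive slack has shadow price 0 → production.

production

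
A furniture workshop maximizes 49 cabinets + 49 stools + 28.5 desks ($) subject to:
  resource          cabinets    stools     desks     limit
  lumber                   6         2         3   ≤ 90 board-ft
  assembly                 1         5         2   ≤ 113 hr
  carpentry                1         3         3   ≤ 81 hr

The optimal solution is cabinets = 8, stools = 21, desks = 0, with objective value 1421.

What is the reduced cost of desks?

Check each constraint at x*: lumber 90/90 (tight); assembly 113/113 (tight); carpentry 71/81 (slack 10).
Since carpentry is not tight, its dual is 0.
Dual feasibility on the basic columns requires 6·y_lumber + 1·y_assembly = 49, 2·y_lumber + 5·y_assembly = 49.
→ y_lumber = 7 and y_assembly = 7.
Reduced cost of desks: c₃ − yᵀa₃ = 28.5 − (7·3 + 7·2) = 28.5 − 35 = -6.5.

-6.5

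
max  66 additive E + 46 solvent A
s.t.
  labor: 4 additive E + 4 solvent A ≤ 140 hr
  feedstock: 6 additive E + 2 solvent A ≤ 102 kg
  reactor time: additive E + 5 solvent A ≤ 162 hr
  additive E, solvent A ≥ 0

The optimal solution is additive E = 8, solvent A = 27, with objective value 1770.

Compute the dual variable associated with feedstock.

5

At the optimum: labor uses 140 of 140 (binding); feedstock uses 102 of 102 (binding); reactor time uses 143 of 162 (slack = 19).
Since reactor time is not tight, its dual is 0.
Dual feasibility on the basic columns requires 4·y_labor + 6·y_feedstock = 66, 4·y_labor + 2·y_feedstock = 46.
Solving: y_labor = 9, y_feedstock = 5.
Shadow price of feedstock = 5.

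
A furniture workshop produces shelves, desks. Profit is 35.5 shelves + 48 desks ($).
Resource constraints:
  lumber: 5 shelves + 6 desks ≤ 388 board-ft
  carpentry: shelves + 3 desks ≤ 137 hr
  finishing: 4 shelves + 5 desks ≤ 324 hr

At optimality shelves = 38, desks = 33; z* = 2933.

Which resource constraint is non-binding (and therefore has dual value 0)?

finishing

lumber: 388/388 (binding)
carpentry: 137/137 (binding)
finishing: 317/324 (slack 7)
By complementary slackness, a constraint with positive slack has shadow price 0 → finishing.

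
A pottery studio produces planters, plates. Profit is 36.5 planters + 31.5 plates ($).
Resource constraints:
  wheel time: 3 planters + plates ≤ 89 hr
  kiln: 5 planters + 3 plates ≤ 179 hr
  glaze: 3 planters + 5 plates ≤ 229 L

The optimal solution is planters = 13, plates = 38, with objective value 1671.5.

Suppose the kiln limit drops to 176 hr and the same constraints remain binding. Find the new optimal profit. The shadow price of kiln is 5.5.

1655

Δb = -3, so new z* = 1671.5 + (5.5)·(-3) = 1671.5 − 16.5 = 1655.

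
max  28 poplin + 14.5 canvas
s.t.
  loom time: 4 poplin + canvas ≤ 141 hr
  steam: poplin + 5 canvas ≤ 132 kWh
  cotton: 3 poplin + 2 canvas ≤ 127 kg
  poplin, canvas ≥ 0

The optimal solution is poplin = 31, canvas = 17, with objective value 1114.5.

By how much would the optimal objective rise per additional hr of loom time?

2.5

Check each constraint at x*: loom time 141/141 (tight); steam 116/132 (slack 16); cotton 127/127 (tight).
Slack constraints have shadow price 0 (complementary slackness).
The binding rows give the dual system: 4·y_loom time + 3·y_cotton = 28 and 1·y_loom time + 2·y_cotton = 14.5.
Solving: y_loom time = 2.5, y_cotton = 6.
Shadow price of loom time = 2.5.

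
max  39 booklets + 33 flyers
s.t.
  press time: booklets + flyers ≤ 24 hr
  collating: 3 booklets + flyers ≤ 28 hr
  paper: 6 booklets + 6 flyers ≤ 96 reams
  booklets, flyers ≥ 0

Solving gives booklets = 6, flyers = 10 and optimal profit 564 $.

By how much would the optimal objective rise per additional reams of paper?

5

At the optimum: press time uses 16 of 24 (slack = 8); collating uses 28 of 28 (binding); paper uses 96 of 96 (binding).
By complementary slackness, y = 0 for the non-binding constraint.
The binding rows give the dual system: 3·y_collating + 6·y_paper = 39 and 1·y_collating + 6·y_paper = 33.
Solving: y_collating = 3, y_paper = 5.
Shadow price of paper = 5.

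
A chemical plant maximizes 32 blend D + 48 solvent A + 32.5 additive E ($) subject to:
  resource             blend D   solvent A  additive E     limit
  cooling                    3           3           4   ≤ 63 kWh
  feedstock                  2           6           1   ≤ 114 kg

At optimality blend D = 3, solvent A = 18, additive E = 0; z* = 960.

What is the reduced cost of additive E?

-3.5

Check each constraint at x*: cooling 63/63 (tight); feedstock 114/114 (tight).
Dual feasibility on the basic columns requires 3·y_cooling + 2·y_feedstock = 32, 3·y_cooling + 6·y_feedstock = 48.
Solving: y_cooling = 8, y_feedstock = 4.
Reduced cost of additive E: c₃ − yᵀa₃ = 32.5 − (8·4 + 4·1) = 32.5 − 36 = -3.5.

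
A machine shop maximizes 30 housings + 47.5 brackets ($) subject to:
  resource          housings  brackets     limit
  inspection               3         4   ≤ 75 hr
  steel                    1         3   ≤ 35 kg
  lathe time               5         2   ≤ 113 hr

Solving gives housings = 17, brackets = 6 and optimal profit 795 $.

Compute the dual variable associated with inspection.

8.5

Binding: inspection and steel. Non-binding: lathe time (16 unused).
By complementary slackness, y = 0 for the non-binding constraint.
Dual feasibility on the basic columns requires 3·y_inspection + 1·y_steel = 30, 4·y_inspection + 3·y_steel = 47.5.
Solving: y_inspection = 8.5, y_steel = 4.5.
Shadow price of inspection = 8.5.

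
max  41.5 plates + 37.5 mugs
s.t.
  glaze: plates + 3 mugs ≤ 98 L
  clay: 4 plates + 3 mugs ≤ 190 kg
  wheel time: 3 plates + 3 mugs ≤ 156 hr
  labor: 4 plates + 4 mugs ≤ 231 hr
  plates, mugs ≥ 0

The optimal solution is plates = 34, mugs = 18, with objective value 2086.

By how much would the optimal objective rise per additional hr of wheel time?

At the optimum: glaze uses 88 of 98 (slack = 10); clay uses 190 of 190 (binding); wheel time uses 156 of 156 (binding); labor uses 208 of 231 (slack = 23).
Slack constraints have shadow price 0 (complementary slackness).
Dual feasibility on the basic columns requires 4·y_clay + 3·y_wheel time = 41.5, 3·y_clay + 3·y_wheel time = 37.5.
→ y_clay = 4 and y_wheel time = 8.5.
Shadow price of wheel time = 8.5.

8.5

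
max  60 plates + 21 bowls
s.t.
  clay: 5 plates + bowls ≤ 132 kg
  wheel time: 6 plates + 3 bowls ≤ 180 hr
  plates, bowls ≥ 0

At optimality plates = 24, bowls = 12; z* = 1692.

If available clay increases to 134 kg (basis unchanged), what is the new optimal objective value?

1704

At the optimum: clay uses 132 of 132 (binding); wheel time uses 180 of 180 (binding).
Dual feasibility on the basic columns requires 5·y_clay + 6·y_wheel time = 60, 1·y_clay + 3·y_wheel time = 21.
Solving: y_clay = 6, y_wheel time = 5.
Δz = y_clay·Δb = 6 × (2) = 12, so new z* = 1692 + 12 = 1704.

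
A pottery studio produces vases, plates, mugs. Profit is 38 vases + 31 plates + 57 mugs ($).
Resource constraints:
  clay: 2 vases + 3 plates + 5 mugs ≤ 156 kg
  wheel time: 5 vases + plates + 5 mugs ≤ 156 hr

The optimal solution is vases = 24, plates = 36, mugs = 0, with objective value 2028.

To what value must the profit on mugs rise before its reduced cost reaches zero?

65

Check each constraint at x*: clay 156/156 (tight); wheel time 156/156 (tight).
The binding rows give the dual system: 2·y_clay + 5·y_wheel time = 38 and 3·y_clay + 1·y_wheel time = 31.
This yields shadow prices y_clay = 9, y_wheel time = 4.
mugs enters the basis when its profit ≥ yᵀa₃ = 9·5 + 4·5 = 65.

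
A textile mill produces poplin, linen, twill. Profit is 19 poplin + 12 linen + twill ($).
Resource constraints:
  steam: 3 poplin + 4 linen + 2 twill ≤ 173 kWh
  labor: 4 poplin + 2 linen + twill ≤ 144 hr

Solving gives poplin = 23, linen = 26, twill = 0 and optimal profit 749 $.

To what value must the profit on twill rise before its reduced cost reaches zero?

6

Check each constraint at x*: steam 173/173 (tight); labor 144/144 (tight).
From A_Bᵀ y = c: 3·y_steam + 4·y_labor = 19; 4·y_steam + 2·y_labor = 12.
Solving: y_steam = 1, y_labor = 4.
twill enters the basis when its profit ≥ yᵀa₃ = 1·2 + 4·1 = 6.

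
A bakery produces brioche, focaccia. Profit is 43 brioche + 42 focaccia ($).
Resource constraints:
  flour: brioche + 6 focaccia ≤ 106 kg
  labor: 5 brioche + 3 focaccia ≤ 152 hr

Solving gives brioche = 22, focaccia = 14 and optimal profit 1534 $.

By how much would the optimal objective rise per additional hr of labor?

At the optimum: flour uses 106 of 106 (binding); labor uses 152 of 152 (binding).
Dual feasibility on the basic columns requires 1·y_flour + 5·y_labor = 43, 6·y_flour + 3·y_labor = 42.
→ y_flour = 3 and y_labor = 8.
Shadow price of labor = 8.

8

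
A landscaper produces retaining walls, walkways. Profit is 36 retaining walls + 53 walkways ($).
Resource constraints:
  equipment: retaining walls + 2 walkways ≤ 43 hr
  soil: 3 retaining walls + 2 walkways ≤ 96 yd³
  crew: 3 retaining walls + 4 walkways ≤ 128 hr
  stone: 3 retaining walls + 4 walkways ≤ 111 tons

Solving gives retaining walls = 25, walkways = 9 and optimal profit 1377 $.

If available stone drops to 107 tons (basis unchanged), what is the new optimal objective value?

At the optimum: equipment uses 43 of 43 (binding); soil uses 93 of 96 (slack = 3); crew uses 111 of 128 (slack = 17); stone uses 111 of 111 (binding).
Slack constraints have shadow price 0 (complementary slackness).
Dual feasibility on the basic columns requires 1·y_equipment + 3·y_stone = 36, 2·y_equipment + 4·y_stone = 53.
This yields shadow prices y_equipment = 7.5, y_stone = 9.5.
Δz = y_stone·Δb = 9.5 × (-4) = -38, so new z* = 1377 − 38 = 1339.

1339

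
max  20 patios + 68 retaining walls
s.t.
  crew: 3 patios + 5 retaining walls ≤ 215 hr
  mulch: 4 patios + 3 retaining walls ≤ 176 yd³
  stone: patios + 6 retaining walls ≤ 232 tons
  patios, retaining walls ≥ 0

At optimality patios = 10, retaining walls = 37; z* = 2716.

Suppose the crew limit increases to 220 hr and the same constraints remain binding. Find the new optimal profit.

Check each constraint at x*: crew 215/215 (tight); mulch 151/176 (slack 25); stone 232/232 (tight).
By complementary slackness, y = 0 for the non-binding constraint.
From A_Bᵀ y = c: 3·y_crew + 1·y_stone = 20; 5·y_crew + 6·y_stone = 68.
Solving: y_crew = 4, y_stone = 8.
Δz = y_crew·Δb = 4 × (5) = 20, so new z* = 2716 + 20 = 2736.

2736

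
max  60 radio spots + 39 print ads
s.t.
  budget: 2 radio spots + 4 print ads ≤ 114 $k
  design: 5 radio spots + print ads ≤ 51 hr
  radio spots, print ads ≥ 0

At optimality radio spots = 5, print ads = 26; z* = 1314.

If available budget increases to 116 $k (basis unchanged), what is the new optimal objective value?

1329

At the optimum: budget uses 114 of 114 (binding); design uses 51 of 51 (binding).
The binding rows give the dual system: 2·y_budget + 5·y_design = 60 and 4·y_budget + 1·y_design = 39.
This yields shadow prices y_budget = 7.5, y_design = 9.
Δz = y_budget·Δb = 7.5 × (2) = 15, so new z* = 1314 + 15 = 1329.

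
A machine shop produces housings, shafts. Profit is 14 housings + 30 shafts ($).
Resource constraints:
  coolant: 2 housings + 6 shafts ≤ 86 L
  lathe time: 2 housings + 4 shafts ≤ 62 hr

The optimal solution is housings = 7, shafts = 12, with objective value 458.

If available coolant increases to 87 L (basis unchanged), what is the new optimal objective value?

At the optimum: coolant uses 86 of 86 (binding); lathe time uses 62 of 62 (binding).
The binding rows give the dual system: 2·y_coolant + 2·y_lathe time = 14 and 6·y_coolant + 4·y_lathe time = 30.
Solving: y_coolant = 1, y_lathe time = 6.
Δz = y_coolant·Δb = 1 × (1) = 1, so new z* = 458 + 1 = 459.

459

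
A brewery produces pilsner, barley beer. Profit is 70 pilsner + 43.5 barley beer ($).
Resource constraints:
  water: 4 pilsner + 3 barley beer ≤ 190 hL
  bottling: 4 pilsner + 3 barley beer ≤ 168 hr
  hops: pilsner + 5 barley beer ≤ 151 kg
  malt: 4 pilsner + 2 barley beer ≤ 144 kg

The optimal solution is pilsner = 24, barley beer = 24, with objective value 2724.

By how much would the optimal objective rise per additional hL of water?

0

At the optimum: water uses 168 of 190 (slack = 22); bottling uses 168 of 168 (binding); hops uses 144 of 151 (slack = 7); malt uses 144 of 144 (binding).
Slack constraints have shadow price 0 (complementary slackness).
Dual feasibility on the basic columns requires 4·y_bottling + 4·y_malt = 70, 3·y_bottling + 2·y_malt = 43.5.
Solving: y_bottling = 8.5, y_malt = 9.
Shadow price of water = 0.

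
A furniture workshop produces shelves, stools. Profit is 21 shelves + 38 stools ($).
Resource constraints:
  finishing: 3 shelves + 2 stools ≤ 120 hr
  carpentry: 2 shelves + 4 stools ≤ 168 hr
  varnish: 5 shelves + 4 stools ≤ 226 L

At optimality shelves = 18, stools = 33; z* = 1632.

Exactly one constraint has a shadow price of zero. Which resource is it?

finishing: 120/120 (binding)
carpentry: 168/168 (binding)
varnish: 222/226 (slack 4)
By complementary slackness, a constraint with positive slack has shadow price 0 → varnish.

varnish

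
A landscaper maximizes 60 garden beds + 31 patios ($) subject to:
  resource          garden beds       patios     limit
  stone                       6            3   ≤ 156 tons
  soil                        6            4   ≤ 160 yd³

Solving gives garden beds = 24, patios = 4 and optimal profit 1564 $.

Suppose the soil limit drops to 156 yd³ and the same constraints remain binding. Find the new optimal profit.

At the optimum: stone uses 156 of 156 (binding); soil uses 160 of 160 (binding).
Dual feasibility on the basic columns requires 6·y_stone + 6·y_soil = 60, 3·y_stone + 4·y_soil = 31.
→ y_stone = 9 and y_soil = 1.
Δz = y_soil·Δb = 1 × (-4) = -4, so new z* = 1564 − 4 = 1560.

1560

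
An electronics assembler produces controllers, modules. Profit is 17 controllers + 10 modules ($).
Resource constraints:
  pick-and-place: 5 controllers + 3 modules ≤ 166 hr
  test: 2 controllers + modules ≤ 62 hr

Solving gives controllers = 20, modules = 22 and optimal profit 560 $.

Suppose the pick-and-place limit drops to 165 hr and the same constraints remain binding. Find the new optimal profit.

Both pick-and-place and test are binding at x*.
Dual feasibility on the basic columns requires 5·y_pick-and-place + 2·y_test = 17, 3·y_pick-and-place + 1·y_test = 10.
→ y_pick-and-place = 3 and y_test = 1.
Δz = y_pick-and-place·Δb = 3 × (-1) = -3, so new z* = 560 − 3 = 557.

557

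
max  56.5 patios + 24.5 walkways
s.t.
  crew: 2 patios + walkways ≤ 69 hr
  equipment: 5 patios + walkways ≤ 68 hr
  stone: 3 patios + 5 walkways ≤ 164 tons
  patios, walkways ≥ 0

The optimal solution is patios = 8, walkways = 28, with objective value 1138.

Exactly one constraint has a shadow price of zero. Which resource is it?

crew

crew: 44/69 (slack 25)
equipment: 68/68 (binding)
stone: 164/164 (binding)
By complementary slackness, a constraint with positive slack has shadow price 0 → crew.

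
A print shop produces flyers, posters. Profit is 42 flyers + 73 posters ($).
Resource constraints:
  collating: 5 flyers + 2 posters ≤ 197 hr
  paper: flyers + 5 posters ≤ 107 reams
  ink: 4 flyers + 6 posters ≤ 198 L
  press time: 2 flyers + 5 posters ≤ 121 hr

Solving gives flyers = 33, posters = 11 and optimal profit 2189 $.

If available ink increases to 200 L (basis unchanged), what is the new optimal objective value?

Check each constraint at x*: collating 187/197 (slack 10); paper 88/107 (slack 19); ink 198/198 (tight); press time 121/121 (tight).
By complementary slackness, y = 0 for the non-binding constraints.
The binding rows give the dual system: 4·y_ink + 2·y_press time = 42 and 6·y_ink + 5·y_press time = 73.
This yields shadow prices y_ink = 8, y_press time = 5.
Δz = y_ink·Δb = 8 × (2) = 16, so new z* = 2189 + 16 = 2205.

2205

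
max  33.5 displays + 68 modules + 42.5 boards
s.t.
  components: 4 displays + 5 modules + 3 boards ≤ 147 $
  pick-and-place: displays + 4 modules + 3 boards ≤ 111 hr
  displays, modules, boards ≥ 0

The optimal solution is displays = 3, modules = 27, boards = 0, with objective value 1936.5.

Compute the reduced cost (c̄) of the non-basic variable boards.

At the optimum: components uses 147 of 147 (binding); pick-and-place uses 111 of 111 (binding).
The binding rows give the dual system: 4·y_components + 1·y_pick-and-place = 33.5 and 5·y_components + 4·y_pick-and-place = 68.
This yields shadow prices y_components = 6, y_pick-and-place = 9.5.
Reduced cost of boards: c₃ − yᵀa₃ = 42.5 − (6·3 + 9.5·3) = 42.5 − 46.5 = -4.

-4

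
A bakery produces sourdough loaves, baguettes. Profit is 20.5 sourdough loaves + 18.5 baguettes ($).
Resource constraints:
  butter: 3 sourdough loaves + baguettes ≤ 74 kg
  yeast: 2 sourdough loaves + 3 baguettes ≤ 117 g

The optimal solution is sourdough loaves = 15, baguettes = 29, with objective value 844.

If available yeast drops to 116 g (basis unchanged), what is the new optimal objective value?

Check each constraint at x*: butter 74/74 (tight); yeast 117/117 (tight).
Dual feasibility on the basic columns requires 3·y_butter + 2·y_yeast = 20.5, 1·y_butter + 3·y_yeast = 18.5.
This yields shadow prices y_butter = 3.5, y_yeast = 5.
Δz = y_yeast·Δb = 5 × (-1) = -5, so new z* = 844 − 5 = 839.

839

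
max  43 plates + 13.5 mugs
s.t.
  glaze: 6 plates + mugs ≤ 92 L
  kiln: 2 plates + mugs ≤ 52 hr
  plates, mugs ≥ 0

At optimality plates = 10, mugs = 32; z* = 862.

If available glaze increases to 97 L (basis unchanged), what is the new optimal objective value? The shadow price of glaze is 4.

Δb = 5, so new z* = 862 + (4)·(5) = 862 + 20 = 882.

882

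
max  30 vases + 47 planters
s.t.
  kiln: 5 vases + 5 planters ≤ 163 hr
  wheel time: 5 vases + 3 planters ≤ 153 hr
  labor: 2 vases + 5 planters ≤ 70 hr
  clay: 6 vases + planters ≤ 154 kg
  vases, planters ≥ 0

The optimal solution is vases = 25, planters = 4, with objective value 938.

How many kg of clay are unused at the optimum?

clay used = 6·25 + 1·4 = 154; slack = 154 − 154 = 0.

0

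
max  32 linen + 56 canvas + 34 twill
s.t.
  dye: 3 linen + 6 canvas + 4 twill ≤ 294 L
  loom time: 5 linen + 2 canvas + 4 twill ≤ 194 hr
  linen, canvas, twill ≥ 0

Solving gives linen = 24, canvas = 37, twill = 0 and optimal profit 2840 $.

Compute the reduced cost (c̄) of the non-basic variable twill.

-6

Check each constraint at x*: dye 294/294 (tight); loom time 194/194 (tight).
The binding rows give the dual system: 3·y_dye + 5·y_loom time = 32 and 6·y_dye + 2·y_loom time = 56.
This yields shadow prices y_dye = 9, y_loom time = 1.
Reduced cost of twill: c₃ − yᵀa₃ = 34 − (9·4 + 1·4) = 34 − 40 = -6.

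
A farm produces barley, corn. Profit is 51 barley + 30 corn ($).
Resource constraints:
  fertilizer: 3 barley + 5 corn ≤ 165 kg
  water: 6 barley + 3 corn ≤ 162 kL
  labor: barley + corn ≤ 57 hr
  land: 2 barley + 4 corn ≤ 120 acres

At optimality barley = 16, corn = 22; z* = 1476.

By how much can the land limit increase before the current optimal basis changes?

Binding constraints: water, land. The basis is B = [[6,3],[2,4]] with det 18.
Per unit increase in land, x* moves by d = (-0.1667, 0.3333).
The basis stays optimal until fertilizer becomes binding; allowable increase = 6 acres.

6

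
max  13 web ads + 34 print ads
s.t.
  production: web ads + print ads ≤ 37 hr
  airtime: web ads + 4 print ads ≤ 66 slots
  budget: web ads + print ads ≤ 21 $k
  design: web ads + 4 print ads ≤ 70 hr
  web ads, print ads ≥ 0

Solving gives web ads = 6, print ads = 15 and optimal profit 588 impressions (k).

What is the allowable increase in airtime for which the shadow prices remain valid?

Binding constraints: airtime, budget. The basis is B = [[1,4],[1,1]] with det -3.
Per unit increase in airtime, x* moves by d = (-0.3333, 0.3333).
The basis stays optimal until design becomes binding; allowable increase = 4 slots.

4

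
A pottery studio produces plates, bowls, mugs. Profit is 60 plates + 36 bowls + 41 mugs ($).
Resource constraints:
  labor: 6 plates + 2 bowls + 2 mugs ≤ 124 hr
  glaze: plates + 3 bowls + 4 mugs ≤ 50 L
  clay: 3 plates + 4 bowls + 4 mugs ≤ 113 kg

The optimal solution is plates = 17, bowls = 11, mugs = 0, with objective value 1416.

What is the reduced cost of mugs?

-1

At the optimum: labor uses 124 of 124 (binding); glaze uses 50 of 50 (binding); clay uses 95 of 113 (slack = 18).
By complementary slackness, y = 0 for the non-binding constraint.
From A_Bᵀ y = c: 6·y_labor + 1·y_glaze = 60; 2·y_labor + 3·y_glaze = 36.
→ y_labor = 9 and y_glaze = 6.
Reduced cost of mugs: c₃ − yᵀa₃ = 41 − (9·2 + 6·4) = 41 − 42 = -1.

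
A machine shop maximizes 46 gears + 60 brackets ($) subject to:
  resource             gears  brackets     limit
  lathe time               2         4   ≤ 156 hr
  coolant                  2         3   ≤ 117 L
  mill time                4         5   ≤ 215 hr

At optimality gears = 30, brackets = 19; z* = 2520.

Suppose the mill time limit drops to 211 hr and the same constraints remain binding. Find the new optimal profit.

2484

Check each constraint at x*: lathe time 136/156 (slack 20); coolant 117/117 (tight); mill time 215/215 (tight).
Slack constraints have shadow price 0 (complementary slackness).
The binding rows give the dual system: 2·y_coolant + 4·y_mill time = 46 and 3·y_coolant + 5·y_mill time = 60.
→ y_coolant = 5 and y_mill time = 9.
Δz = y_mill time·Δb = 9 × (-4) = -36, so new z* = 2520 − 36 = 2484.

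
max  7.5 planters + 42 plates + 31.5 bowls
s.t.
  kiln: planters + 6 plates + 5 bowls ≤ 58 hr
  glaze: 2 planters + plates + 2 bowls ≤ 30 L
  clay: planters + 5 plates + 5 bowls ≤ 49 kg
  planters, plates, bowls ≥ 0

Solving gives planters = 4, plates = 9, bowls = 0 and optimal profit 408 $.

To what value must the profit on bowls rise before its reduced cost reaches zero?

37.5

At the optimum: kiln uses 58 of 58 (binding); glaze uses 17 of 30 (slack = 13); clay uses 49 of 49 (binding).
Slack constraints have shadow price 0 (complementary slackness).
From A_Bᵀ y = c: 1·y_kiln + 1·y_clay = 7.5; 6·y_kiln + 5·y_clay = 42.
→ y_kiln = 4.5 and y_clay = 3.
bowls enters the basis when its profit ≥ yᵀa₃ = 4.5·5 + 3·5 = 37.5.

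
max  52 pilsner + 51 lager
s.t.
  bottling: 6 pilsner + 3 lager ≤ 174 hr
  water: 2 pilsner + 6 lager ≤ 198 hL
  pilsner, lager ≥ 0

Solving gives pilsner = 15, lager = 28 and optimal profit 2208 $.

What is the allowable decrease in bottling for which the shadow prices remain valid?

75

Binding constraints: bottling, water. The basis is B = [[6,3],[2,6]] with det 30.
Per unit decrease in bottling, x* moves by d = (-0.2, 0.0667).
The basis stays optimal until pilsner reaches 0; allowable decrease = 75 hr.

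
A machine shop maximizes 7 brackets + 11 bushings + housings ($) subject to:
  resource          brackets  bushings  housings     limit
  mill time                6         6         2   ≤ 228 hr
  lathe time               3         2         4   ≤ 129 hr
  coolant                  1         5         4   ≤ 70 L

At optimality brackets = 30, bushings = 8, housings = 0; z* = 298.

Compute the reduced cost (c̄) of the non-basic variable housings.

Check each constraint at x*: mill time 228/228 (tight); lathe time 106/129 (slack 23); coolant 70/70 (tight).
By complementary slackness, y = 0 for the non-binding constraint.
The binding rows give the dual system: 6·y_mill time + 1·y_coolant = 7 and 6·y_mill time + 5·y_coolant = 11.
This yields shadow prices y_mill time = 1, y_coolant = 1.
Reduced cost of housings: c₃ − yᵀa₃ = 1 − (1·2 + 1·4) = 1 − 6 = -5.

-5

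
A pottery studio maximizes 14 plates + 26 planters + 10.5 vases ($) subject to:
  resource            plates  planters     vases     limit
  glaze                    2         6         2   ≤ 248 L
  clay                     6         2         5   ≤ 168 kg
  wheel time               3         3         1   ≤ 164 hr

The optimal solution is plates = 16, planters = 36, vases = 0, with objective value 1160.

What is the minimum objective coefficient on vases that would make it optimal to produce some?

13

At the optimum: glaze uses 248 of 248 (binding); clay uses 168 of 168 (binding); wheel time uses 156 of 164 (slack = 8).
Slack constraints have shadow price 0 (complementary slackness).
The binding rows give the dual system: 2·y_glaze + 6·y_clay = 14 and 6·y_glaze + 2·y_clay = 26.
→ y_glaze = 4 and y_clay = 1.
vases enters the basis when its profit ≥ yᵀa₃ = 4·2 + 1·5 = 13.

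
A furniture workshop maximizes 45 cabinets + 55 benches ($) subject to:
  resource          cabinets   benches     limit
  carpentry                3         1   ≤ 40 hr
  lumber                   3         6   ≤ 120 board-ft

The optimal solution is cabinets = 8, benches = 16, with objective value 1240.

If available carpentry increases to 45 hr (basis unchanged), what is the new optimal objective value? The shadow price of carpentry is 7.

Δb = 5, so new z* = 1240 + (7)·(5) = 1240 + 35 = 1275.

1275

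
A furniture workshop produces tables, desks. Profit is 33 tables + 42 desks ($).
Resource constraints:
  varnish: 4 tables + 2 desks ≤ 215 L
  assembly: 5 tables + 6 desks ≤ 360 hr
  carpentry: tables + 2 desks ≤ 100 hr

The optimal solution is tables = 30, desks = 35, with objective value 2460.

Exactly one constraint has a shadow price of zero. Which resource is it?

varnish: 190/215 (slack 25)
assembly: 360/360 (binding)
carpentry: 100/100 (binding)
By complementary slackness, a constraint with positive slack has shadow price 0 → varnish.

varnish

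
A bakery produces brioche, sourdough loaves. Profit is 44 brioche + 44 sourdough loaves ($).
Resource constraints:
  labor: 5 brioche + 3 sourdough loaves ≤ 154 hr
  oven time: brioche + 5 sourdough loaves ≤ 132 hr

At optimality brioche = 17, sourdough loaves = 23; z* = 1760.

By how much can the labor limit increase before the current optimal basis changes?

Binding constraints: labor, oven time. The basis is B = [[5,3],[1,5]] with det 22.
Per unit increase in labor, x* moves by d = (0.2273, -0.0455).
The basis stays optimal until sourdough loaves reaches 0; allowable increase = 506 hr.

506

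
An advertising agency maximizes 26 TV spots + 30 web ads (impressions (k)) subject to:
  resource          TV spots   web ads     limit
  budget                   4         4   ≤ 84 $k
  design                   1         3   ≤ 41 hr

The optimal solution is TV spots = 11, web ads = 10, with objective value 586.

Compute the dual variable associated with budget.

6

Check each constraint at x*: budget 84/84 (tight); design 41/41 (tight).
Dual feasibility on the basic columns requires 4·y_budget + 1·y_design = 26, 4·y_budget + 3·y_design = 30.
Solving: y_budget = 6, y_design = 2.
Shadow price of budget = 6.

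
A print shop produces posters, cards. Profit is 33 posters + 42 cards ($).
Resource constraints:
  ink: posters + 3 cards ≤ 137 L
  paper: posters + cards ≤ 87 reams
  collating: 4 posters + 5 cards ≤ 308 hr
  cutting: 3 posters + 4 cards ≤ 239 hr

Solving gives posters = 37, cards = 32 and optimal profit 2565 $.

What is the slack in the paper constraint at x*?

18

paper used = 1·37 + 1·32 = 69; slack = 87 − 69 = 18.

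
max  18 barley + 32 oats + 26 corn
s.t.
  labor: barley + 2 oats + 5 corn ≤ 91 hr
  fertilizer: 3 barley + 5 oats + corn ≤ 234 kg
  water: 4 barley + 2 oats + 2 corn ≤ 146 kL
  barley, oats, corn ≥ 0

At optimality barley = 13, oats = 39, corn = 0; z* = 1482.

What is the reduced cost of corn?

Binding: labor and fertilizer. Non-binding: water (16 unused).
Slack constraints have shadow price 0 (complementary slackness).
The binding rows give the dual system: 1·y_labor + 3·y_fertilizer = 18 and 2·y_labor + 5·y_fertilizer = 32.
→ y_labor = 6 and y_fertilizer = 4.
Reduced cost of corn: c₃ − yᵀa₃ = 26 − (6·5 + 4·1) = 26 − 34 = -8.

-8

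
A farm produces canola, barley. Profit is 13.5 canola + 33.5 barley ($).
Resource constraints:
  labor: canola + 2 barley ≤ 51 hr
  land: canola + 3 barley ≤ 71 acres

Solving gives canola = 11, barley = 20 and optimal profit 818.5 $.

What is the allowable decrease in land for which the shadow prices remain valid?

Binding constraints: labor, land. The basis is B = [[1,2],[1,3]] with det 1.
Per unit decrease in land, x* moves by d = (2, -1).
The basis stays optimal until barley reaches 0; allowable decrease = 20 acres.

20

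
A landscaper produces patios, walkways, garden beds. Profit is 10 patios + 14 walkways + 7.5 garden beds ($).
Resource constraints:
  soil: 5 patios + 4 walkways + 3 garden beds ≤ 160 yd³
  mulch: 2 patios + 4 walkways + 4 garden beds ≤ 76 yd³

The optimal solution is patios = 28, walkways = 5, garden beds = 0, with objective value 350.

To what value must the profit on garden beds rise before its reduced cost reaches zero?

Both soil and mulch are binding at x*.
Dual feasibility on the basic columns requires 5·y_soil + 2·y_mulch = 10, 4·y_soil + 4·y_mulch = 14.
Solving: y_soil = 1, y_mulch = 2.5.
garden beds enters the basis when its profit ≥ yᵀa₃ = 1·3 + 2.5·4 = 13.

13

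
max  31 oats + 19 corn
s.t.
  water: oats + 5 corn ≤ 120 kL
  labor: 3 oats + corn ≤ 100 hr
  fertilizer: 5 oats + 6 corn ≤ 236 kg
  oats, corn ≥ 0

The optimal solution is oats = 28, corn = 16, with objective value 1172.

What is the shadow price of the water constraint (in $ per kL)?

0

Check each constraint at x*: water 108/120 (slack 12); labor 100/100 (tight); fertilizer 236/236 (tight).
Since water is not tight, its dual is 0.
From A_Bᵀ y = c: 3·y_labor + 5·y_fertilizer = 31; 1·y_labor + 6·y_fertilizer = 19.
This yields shadow prices y_labor = 7, y_fertilizer = 2.
Shadow price of water = 0.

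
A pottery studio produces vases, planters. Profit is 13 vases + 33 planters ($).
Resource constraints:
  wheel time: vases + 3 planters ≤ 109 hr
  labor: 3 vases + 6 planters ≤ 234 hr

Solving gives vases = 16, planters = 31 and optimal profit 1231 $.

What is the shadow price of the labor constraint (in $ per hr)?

2

Check each constraint at x*: wheel time 109/109 (tight); labor 234/234 (tight).
The binding rows give the dual system: 1·y_wheel time + 3·y_labor = 13 and 3·y_wheel time + 6·y_labor = 33.
Solving: y_wheel time = 7, y_labor = 2.
Shadow price of labor = 2.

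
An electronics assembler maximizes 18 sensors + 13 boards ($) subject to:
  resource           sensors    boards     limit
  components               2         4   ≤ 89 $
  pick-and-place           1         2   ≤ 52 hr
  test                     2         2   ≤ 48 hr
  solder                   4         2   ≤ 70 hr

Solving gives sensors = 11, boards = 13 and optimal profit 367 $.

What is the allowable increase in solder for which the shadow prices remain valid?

Binding constraints: test, solder. The basis is B = [[2,2],[4,2]] with det -4.
Per unit increase in solder, x* moves by d = (0.5, -0.5).
The basis stays optimal until boards reaches 0; allowable increase = 26 hr.

26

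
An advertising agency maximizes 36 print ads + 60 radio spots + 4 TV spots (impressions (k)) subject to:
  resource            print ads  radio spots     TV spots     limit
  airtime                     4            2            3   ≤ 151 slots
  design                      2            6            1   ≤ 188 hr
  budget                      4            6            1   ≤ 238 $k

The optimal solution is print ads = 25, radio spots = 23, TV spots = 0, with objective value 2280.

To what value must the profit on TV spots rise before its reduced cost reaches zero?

Binding: design and budget. Non-binding: airtime (5 unused).
Slack constraints have shadow price 0 (complementary slackness).
Dual feasibility on the basic columns requires 2·y_design + 4·y_budget = 36, 6·y_design + 6·y_budget = 60.
Solving: y_design = 2, y_budget = 8.
TV spots enters the basis when its profit ≥ yᵀa₃ = 2·1 + 8·1 = 10.

10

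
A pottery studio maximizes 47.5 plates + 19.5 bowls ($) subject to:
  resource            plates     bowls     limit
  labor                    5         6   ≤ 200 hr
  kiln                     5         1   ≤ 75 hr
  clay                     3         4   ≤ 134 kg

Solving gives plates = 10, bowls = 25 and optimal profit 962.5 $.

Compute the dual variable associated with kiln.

At the optimum: labor uses 200 of 200 (binding); kiln uses 75 of 75 (binding); clay uses 130 of 134 (slack = 4).
By complementary slackness, y = 0 for the non-binding constraint.
Dual feasibility on the basic columns requires 5·y_labor + 5·y_kiln = 47.5, 6·y_labor + 1·y_kiln = 19.5.
This yields shadow prices y_labor = 2, y_kiln = 7.5.
Shadow price of kiln = 7.5.

7.5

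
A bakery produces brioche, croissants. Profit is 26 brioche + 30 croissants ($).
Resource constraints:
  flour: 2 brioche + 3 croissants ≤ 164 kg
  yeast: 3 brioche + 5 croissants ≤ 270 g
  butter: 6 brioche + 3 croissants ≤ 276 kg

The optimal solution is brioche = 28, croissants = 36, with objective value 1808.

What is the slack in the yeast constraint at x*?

6

yeast used = 3·28 + 5·36 = 264; slack = 270 − 264 = 6.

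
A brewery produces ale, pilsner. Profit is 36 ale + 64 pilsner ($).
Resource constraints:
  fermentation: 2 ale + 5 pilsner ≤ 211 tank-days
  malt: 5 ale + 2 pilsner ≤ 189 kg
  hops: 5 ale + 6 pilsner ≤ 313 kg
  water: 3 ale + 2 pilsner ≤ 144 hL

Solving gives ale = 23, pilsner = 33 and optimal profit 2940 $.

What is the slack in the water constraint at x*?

9

water used = 3·23 + 2·33 = 135; slack = 144 − 135 = 9.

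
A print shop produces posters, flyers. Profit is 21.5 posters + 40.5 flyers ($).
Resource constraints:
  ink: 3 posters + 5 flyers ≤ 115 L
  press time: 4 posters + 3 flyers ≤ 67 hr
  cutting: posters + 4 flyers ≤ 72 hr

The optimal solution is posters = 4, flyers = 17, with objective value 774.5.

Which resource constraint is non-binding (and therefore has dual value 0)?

ink

ink: 97/115 (slack 18)
press time: 67/67 (binding)
cutting: 72/72 (binding)
By complementary slackness, a constraint with positive slack has shadow price 0 → ink.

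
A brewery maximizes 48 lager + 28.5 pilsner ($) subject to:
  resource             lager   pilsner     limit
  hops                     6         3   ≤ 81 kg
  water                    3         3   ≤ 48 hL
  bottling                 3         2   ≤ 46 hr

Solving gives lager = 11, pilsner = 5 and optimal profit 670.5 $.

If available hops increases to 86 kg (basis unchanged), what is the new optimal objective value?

703

Check each constraint at x*: hops 81/81 (tight); water 48/48 (tight); bottling 43/46 (slack 3).
Slack constraints have shadow price 0 (complementary slackness).
From A_Bᵀ y = c: 6·y_hops + 3·y_water = 48; 3·y_hops + 3·y_water = 28.5.
→ y_hops = 6.5 and y_water = 3.
Δz = y_hops·Δb = 6.5 × (5) = 32.5, so new z* = 670.5 + 32.5 = 703.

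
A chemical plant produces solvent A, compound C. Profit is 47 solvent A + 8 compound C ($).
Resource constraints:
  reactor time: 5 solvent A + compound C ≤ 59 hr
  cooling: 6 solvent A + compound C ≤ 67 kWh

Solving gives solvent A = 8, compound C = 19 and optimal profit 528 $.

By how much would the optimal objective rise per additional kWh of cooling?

At the optimum: reactor time uses 59 of 59 (binding); cooling uses 67 of 67 (binding).
Dual feasibility on the basic columns requires 5·y_reactor time + 6·y_cooling = 47, 1·y_reactor time + 1·y_cooling = 8.
→ y_reactor time = 1 and y_cooling = 7.
Shadow price of cooling = 7.

7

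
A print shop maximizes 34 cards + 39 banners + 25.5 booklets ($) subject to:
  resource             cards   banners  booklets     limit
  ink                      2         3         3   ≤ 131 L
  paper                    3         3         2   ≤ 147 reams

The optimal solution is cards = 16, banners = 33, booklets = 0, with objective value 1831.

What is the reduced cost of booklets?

At the optimum: ink uses 131 of 131 (binding); paper uses 147 of 147 (binding).
The binding rows give the dual system: 2·y_ink + 3·y_paper = 34 and 3·y_ink + 3·y_paper = 39.
Solving: y_ink = 5, y_paper = 8.
Reduced cost of booklets: c₃ − yᵀa₃ = 25.5 − (5·3 + 8·2) = 25.5 − 31 = -5.5.

-5.5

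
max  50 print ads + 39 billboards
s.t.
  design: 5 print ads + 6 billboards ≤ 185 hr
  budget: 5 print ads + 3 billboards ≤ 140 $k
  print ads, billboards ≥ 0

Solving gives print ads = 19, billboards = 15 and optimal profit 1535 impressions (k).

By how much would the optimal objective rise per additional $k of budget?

Check each constraint at x*: design 185/185 (tight); budget 140/140 (tight).
The binding rows give the dual system: 5·y_design + 5·y_budget = 50 and 6·y_design + 3·y_budget = 39.
→ y_design = 3 and y_budget = 7.
Shadow price of budget = 7.

7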